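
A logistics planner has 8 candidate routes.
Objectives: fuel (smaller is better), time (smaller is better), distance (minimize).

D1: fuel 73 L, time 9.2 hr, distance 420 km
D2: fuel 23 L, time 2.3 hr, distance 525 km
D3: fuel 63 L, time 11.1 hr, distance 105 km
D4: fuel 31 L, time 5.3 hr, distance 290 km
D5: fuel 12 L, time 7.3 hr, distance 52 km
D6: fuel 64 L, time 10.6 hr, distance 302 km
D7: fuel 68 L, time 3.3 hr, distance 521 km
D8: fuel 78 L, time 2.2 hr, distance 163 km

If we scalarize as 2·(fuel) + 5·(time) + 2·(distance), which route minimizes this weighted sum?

D1: 2·73 + 5·9.2 + 2·420 = 1032.0
D2: 2·23 + 5·2.3 + 2·525 = 1107.5
D3: 2·63 + 5·11.1 + 2·105 = 391.5
D4: 2·31 + 5·5.3 + 2·290 = 668.5
D5: 2·12 + 5·7.3 + 2·52 = 164.5
D6: 2·64 + 5·10.6 + 2·302 = 785.0
D7: 2·68 + 5·3.3 + 2·521 = 1194.5
D8: 2·78 + 5·2.2 + 2·163 = 493.0
Lowest: D5 at 164.5.

D5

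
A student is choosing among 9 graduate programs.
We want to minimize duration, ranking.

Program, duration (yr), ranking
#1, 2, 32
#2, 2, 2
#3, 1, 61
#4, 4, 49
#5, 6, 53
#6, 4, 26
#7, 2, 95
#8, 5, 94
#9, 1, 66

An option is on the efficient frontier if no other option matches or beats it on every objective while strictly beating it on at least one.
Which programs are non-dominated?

#2, #3

#1: dominated by #2 (duration 2≤2, ranking 2≤32).
#2: not dominated (best ranking).
#3: not dominated.
#4: dominated by #1 (duration 2≤4, ranking 32≤49).
#5: dominated by #1 (duration 2≤6, ranking 32≤53).
#6: dominated by #2 (duration 2≤4, ranking 2≤26).
#7: dominated by #1 (duration 2≤2, ranking 32≤95).
#8: dominated by #1 (duration 2≤5, ranking 32≤94).
#9: dominated by #3 (duration 1≤1, ranking 61≤66).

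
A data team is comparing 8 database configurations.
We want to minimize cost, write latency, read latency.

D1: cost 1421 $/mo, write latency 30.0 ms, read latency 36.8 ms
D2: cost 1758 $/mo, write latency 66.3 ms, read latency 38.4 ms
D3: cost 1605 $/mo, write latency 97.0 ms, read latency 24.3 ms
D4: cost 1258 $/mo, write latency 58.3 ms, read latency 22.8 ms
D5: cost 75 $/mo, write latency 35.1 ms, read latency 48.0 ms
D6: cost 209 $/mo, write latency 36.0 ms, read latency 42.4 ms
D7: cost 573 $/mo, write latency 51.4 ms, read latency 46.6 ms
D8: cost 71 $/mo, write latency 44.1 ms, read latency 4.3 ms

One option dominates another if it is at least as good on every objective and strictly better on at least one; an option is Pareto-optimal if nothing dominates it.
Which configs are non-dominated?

D1: not dominated (best write latency).
D2: dominated by D1 (cost 1421≤1758, write latency 30.0≤66.3, read latency 36.8≤38.4).
D3: dominated by D4 (cost 1258≤1605, write latency 58.3≤97.0, read latency 22.8≤24.3).
D4: dominated by D8 (cost 71≤1258, write latency 44.1≤58.3, read latency 4.3≤22.8).
D5: not dominated.
D6: not dominated.
D7: dominated by D6 (cost 209≤573, write latency 36.0≤51.4, read latency 42.4≤46.6).
D8: not dominated (best cost).

D1, D5, D6, D8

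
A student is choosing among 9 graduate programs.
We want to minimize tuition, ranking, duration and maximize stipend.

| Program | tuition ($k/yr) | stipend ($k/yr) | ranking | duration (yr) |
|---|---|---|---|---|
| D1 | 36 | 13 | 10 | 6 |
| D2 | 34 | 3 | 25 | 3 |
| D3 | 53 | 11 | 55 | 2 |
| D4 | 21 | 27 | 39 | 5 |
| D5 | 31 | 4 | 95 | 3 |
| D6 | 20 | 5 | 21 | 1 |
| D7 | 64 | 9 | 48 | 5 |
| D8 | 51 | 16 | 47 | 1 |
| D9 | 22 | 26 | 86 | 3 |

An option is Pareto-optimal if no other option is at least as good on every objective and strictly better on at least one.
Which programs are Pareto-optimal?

D1: not dominated (best ranking).
D2: dominated by D6 (tuition 20≤34, stipend 5≥3, ranking 21≤25, duration 1≤3).
D3: dominated by D8 (tuition 51≤53, stipend 16≥11, ranking 47≤55, duration 1≤2).
D4: not dominated (best stipend).
D5: dominated by D6 (tuition 20≤31, stipend 5≥4, ranking 21≤95, duration 1≤3).
D6: not dominated (best tuition).
D7: dominated by D4 (tuition 21≤64, stipend 27≥9, ranking 39≤48, duration 5≤5).
D8: not dominated.
D9: not dominated.

D1, D4, D6, D8, D9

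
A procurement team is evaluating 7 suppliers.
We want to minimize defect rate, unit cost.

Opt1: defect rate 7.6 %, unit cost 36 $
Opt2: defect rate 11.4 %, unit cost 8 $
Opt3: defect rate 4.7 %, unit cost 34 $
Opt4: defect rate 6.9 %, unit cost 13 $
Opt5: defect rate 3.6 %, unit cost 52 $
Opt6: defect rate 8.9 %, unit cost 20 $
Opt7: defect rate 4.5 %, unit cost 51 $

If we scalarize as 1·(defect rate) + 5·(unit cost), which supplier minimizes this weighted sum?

Opt2

Opt1: 1·7.6 + 5·36 = 187.6
Opt2: 1·11.4 + 5·8 = 51.4
Opt3: 1·4.7 + 5·34 = 174.7
Opt4: 1·6.9 + 5·13 = 71.9
Opt5: 1·3.6 + 5·52 = 263.6
Opt6: 1·8.9 + 5·20 = 108.9
Opt7: 1·4.5 + 5·51 = 259.5
Lowest: Opt2 at 51.4.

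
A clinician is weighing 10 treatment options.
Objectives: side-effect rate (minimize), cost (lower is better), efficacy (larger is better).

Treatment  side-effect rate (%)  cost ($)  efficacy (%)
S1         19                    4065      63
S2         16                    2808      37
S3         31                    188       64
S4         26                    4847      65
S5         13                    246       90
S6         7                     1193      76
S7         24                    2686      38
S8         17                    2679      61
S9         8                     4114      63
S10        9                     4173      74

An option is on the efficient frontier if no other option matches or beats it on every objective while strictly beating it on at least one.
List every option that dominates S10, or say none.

S6

S6: side-effect rate 7≤9, cost 1193≤4173, efficacy 76≥74 — dominates S10.
Others (S1, S2, S3, S4, S5, S7, S8, S9) are each worse than S10 on at least one objective.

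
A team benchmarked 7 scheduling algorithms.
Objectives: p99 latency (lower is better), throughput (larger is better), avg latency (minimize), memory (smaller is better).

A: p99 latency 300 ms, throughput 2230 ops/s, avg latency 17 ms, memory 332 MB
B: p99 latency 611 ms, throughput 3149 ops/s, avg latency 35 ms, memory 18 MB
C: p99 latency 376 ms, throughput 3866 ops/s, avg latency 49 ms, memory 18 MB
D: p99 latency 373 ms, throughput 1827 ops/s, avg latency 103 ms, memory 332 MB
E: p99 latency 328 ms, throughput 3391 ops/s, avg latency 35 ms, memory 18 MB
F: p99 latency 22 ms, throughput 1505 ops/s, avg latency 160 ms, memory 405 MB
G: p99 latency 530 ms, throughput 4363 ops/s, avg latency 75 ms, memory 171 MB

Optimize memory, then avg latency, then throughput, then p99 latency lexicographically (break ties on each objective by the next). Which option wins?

E

First minimize memory: best is 18, kept {B, C, E}.
Then minimize avg latency: best is 35, kept {B, E}.
Then maximize throughput: best is 3391, kept {E}.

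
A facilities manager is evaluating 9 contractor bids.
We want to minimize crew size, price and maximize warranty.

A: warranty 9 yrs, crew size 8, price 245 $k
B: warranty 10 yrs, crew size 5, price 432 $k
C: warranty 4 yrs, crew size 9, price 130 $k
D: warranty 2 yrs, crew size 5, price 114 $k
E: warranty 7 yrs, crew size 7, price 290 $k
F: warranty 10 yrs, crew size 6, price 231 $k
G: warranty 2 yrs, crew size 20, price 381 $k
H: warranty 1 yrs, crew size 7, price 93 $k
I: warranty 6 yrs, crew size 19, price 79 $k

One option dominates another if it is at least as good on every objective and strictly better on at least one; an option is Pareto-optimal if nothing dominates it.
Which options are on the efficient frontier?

B, C, D, F, H, I

A: dominated by F (warranty 10≥9, crew size 6≤8, price 231≤245).
B: not dominated.
C: not dominated.
D: not dominated.
E: dominated by F (warranty 10≥7, crew size 6≤7, price 231≤290).
F: not dominated.
G: dominated by A (warranty 9≥2, crew size 8≤20, price 245≤381).
H: not dominated.
I: not dominated (best price).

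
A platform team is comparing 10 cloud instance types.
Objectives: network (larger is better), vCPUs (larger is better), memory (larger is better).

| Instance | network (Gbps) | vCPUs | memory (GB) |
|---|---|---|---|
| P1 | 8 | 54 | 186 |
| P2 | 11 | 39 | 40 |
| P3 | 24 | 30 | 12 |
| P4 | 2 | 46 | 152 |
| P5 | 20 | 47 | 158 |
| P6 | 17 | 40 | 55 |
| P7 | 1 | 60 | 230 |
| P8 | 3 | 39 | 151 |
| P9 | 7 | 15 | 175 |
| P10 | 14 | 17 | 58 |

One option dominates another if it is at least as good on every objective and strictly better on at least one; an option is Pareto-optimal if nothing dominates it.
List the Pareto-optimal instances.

P1: not dominated.
P2: dominated by P5 (network 20≥11, vCPUs 47≥39, memory 158≥40).
P3: not dominated (best network).
P4: dominated by P1 (network 8≥2, vCPUs 54≥46, memory 186≥152).
P5: not dominated.
P6: dominated by P5 (network 20≥17, vCPUs 47≥40, memory 158≥55).
P7: not dominated (best vCPUs).
P8: dominated by P1 (network 8≥3, vCPUs 54≥39, memory 186≥151).
P9: dominated by P1 (network 8≥7, vCPUs 54≥15, memory 186≥175).
P10: dominated by P5 (network 20≥14, vCPUs 47≥17, memory 158≥58).

P1, P3, P5, P7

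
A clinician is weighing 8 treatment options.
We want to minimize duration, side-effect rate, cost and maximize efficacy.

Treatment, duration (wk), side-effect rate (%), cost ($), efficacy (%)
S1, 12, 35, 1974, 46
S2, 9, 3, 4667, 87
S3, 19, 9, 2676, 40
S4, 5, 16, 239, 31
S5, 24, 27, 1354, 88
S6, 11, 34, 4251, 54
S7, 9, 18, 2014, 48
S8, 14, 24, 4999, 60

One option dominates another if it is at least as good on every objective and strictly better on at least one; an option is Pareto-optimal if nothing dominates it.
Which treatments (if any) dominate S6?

S1: worse on duration (12 vs 11).
S2: worse on cost (4667 vs 4251).
S3: worse on duration (19 vs 11).
S4: worse on efficacy (31 vs 54).
S5: worse on duration (24 vs 11).
S7: worse on efficacy (48 vs 54).
S8: worse on duration (14 vs 11).
No option dominates S6.

none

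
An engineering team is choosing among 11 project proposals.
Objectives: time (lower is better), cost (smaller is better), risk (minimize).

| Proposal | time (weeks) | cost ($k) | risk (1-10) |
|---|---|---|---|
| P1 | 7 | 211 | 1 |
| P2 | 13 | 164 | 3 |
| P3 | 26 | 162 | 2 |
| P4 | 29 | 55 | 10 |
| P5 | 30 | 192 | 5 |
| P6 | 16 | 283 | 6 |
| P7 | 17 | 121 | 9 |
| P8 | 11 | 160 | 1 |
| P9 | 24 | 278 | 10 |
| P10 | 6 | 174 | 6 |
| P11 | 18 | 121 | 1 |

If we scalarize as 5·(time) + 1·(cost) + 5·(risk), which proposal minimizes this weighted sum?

P1: 5·7 + 1·211 + 5·1 = 251
P2: 5·13 + 1·164 + 5·3 = 244
P3: 5·26 + 1·162 + 5·2 = 302
P4: 5·29 + 1·55 + 5·10 = 250
P5: 5·30 + 1·192 + 5·5 = 367
P6: 5·16 + 1·283 + 5·6 = 393
P7: 5·17 + 1·121 + 5·9 = 251
P8: 5·11 + 1·160 + 5·1 = 220
P9: 5·24 + 1·278 + 5·10 = 448
P10: 5·6 + 1·174 + 5·6 = 234
P11: 5·18 + 1·121 + 5·1 = 216
Lowest: P11 at 216.

P11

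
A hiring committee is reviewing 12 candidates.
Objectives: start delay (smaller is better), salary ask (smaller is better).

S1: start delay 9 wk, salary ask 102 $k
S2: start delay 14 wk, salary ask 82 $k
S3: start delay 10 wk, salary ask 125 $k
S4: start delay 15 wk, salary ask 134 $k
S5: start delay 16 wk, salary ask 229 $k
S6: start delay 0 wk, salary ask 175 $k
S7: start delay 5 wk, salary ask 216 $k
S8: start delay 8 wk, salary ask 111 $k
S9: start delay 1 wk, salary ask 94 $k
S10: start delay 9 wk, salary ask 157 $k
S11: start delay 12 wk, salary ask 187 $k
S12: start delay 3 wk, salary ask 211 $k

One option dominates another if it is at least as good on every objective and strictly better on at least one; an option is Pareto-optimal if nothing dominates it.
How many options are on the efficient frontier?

S1: dominated by S9 (start delay 1≤9, salary ask 94≤102).
S2: not dominated (best salary ask).
S3: dominated by S1 (start delay 9≤10, salary ask 102≤125).
S4: dominated by S1 (start delay 9≤15, salary ask 102≤134).
S5: dominated by S1 (start delay 9≤16, salary ask 102≤229).
S6: not dominated (best start delay).
S7: dominated by S6 (start delay 0≤5, salary ask 175≤216).
S8: dominated by S9 (start delay 1≤8, salary ask 94≤111).
S9: not dominated.
S10: dominated by S1 (start delay 9≤9, salary ask 102≤157).
S11: dominated by S1 (start delay 9≤12, salary ask 102≤187).
S12: dominated by S6 (start delay 0≤3, salary ask 175≤211).
Pareto-optimal: S2, S6, S9 → 3.

3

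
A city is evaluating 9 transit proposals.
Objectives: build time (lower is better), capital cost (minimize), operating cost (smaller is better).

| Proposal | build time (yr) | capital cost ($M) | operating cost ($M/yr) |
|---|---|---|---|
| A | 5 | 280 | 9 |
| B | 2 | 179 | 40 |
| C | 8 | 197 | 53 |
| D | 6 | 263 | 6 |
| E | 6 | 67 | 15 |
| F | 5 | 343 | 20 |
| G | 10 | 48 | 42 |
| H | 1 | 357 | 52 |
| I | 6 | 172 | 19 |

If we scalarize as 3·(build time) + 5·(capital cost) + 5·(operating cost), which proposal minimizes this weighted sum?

A: 3·5 + 5·280 + 5·9 = 1460
B: 3·2 + 5·179 + 5·40 = 1101
C: 3·8 + 5·197 + 5·53 = 1274
D: 3·6 + 5·263 + 5·6 = 1363
E: 3·6 + 5·67 + 5·15 = 428
F: 3·5 + 5·343 + 5·20 = 1830
G: 3·10 + 5·48 + 5·42 = 480
H: 3·1 + 5·357 + 5·52 = 2048
I: 3·6 + 5·172 + 5·19 = 973
Lowest: E at 428.

E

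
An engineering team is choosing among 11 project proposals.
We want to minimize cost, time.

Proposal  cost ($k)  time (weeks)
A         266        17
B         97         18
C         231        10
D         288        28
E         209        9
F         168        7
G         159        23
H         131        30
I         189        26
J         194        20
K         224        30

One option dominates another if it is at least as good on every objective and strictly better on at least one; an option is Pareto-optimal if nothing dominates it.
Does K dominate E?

No

K vs E: K is worse on cost (224 vs 209), so it does not dominate E.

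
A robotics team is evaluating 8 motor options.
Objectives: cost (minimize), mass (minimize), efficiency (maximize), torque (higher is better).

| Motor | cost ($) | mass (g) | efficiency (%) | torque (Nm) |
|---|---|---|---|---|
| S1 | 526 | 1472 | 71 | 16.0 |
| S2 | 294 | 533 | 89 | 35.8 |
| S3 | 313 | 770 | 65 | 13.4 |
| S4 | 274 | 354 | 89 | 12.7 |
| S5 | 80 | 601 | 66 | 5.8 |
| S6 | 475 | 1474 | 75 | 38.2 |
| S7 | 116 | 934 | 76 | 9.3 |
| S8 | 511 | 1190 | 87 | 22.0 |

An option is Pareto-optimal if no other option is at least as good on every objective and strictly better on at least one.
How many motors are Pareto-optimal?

S1: dominated by S2 (cost 294≤526, mass 533≤1472, efficiency 89≥71, torque 35.8≥16.0).
S2: not dominated.
S3: dominated by S2 (cost 294≤313, mass 533≤770, efficiency 89≥65, torque 35.8≥13.4).
S4: not dominated (best mass).
S5: not dominated (best cost).
S6: not dominated (best torque).
S7: not dominated.
S8: dominated by S2 (cost 294≤511, mass 533≤1190, efficiency 89≥87, torque 35.8≥22.0).
Pareto-optimal: S2, S4, S5, S6, S7 → 5.

5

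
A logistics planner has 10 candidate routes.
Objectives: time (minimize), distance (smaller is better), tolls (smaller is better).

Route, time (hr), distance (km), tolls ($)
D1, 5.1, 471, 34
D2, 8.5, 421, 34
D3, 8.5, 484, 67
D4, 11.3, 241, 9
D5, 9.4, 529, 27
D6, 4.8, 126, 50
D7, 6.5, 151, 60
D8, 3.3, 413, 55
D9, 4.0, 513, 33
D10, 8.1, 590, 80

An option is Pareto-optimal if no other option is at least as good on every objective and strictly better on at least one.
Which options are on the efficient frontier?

D1: not dominated.
D2: not dominated.
D3: dominated by D1 (time 5.1≤8.5, distance 471≤484, tolls 34≤67).
D4: not dominated (best tolls).
D5: not dominated.
D6: not dominated (best distance).
D7: dominated by D6 (time 4.8≤6.5, distance 126≤151, tolls 50≤60).
D8: not dominated (best time).
D9: not dominated.
D10: dominated by D1 (time 5.1≤8.1, distance 471≤590, tolls 34≤80).

D1, D2, D4, D5, D6, D8, D9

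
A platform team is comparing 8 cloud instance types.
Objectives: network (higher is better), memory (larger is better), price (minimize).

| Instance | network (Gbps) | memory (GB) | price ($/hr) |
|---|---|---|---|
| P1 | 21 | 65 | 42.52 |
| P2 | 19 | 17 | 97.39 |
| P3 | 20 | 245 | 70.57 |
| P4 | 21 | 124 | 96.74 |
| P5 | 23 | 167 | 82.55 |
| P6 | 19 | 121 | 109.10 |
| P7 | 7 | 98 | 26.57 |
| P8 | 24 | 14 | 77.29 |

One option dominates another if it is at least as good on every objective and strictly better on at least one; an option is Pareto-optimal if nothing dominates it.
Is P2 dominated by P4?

P4 vs P2: network 21≥19, memory 124≥17, price 96.74≤97.39 — P4 is at least as good on every objective with at least one strict improvement.

Yes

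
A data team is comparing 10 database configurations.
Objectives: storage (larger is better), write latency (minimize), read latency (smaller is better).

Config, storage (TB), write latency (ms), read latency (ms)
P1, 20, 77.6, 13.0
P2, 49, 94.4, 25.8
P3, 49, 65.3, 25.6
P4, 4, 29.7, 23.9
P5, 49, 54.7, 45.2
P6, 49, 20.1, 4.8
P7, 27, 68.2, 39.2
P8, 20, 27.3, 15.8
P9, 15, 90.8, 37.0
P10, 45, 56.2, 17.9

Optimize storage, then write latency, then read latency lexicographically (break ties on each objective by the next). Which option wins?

P6

First maximize storage: best is 49, kept {P2, P3, P5, P6}.
Then minimize write latency: best is 20.1, kept {P6}.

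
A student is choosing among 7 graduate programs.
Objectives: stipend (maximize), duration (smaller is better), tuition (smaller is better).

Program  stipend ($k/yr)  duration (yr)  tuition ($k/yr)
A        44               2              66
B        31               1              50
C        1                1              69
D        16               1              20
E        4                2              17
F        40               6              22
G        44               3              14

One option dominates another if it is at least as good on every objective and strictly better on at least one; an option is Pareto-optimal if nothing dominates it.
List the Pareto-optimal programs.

A: not dominated.
B: not dominated.
C: dominated by B (stipend 31≥1, duration 1≤1, tuition 50≤69).
D: not dominated.
E: not dominated.
F: dominated by G (stipend 44≥40, duration 3≤6, tuition 14≤22).
G: not dominated (best tuition).

A, B, D, E, G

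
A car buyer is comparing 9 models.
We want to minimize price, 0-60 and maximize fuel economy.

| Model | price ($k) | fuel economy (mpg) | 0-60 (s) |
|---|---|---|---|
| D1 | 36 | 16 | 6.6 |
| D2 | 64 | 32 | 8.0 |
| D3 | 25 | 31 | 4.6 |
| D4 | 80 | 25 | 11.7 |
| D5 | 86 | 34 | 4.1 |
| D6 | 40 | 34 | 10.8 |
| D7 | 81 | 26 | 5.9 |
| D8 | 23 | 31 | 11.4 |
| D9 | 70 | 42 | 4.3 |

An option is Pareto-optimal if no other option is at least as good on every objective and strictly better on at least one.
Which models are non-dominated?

D1: dominated by D3 (price 25≤36, fuel economy 31≥16, 0-60 4.6≤6.6).
D2: not dominated.
D3: not dominated.
D4: dominated by D2 (price 64≤80, fuel economy 32≥25, 0-60 8.0≤11.7).
D5: not dominated (best 0-60).
D6: not dominated.
D7: dominated by D3 (price 25≤81, fuel economy 31≥26, 0-60 4.6≤5.9).
D8: not dominated (best price).
D9: not dominated (best fuel economy).

D2, D3, D5, D6, D8, D9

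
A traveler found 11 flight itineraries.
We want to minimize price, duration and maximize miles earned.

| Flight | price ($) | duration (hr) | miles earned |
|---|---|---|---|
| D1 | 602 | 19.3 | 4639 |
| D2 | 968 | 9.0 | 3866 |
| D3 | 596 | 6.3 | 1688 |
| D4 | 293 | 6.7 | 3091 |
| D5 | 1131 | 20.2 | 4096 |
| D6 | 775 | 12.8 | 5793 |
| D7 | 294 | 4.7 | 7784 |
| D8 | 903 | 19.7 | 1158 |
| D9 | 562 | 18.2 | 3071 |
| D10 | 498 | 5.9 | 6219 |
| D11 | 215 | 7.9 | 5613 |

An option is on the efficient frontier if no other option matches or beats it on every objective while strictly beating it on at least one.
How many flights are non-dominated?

D1: dominated by D7 (price 294≤602, duration 4.7≤19.3, miles earned 7784≥4639).
D2: dominated by D7 (price 294≤968, duration 4.7≤9.0, miles earned 7784≥3866).
D3: dominated by D7 (price 294≤596, duration 4.7≤6.3, miles earned 7784≥1688).
D4: not dominated.
D5: dominated by D1 (price 602≤1131, duration 19.3≤20.2, miles earned 4639≥4096).
D6: dominated by D7 (price 294≤775, duration 4.7≤12.8, miles earned 7784≥5793).
D7: not dominated (best duration).
D8: dominated by D1 (price 602≤903, duration 19.3≤19.7, miles earned 4639≥1158).
D9: dominated by D4 (price 293≤562, duration 6.7≤18.2, miles earned 3091≥3071).
D10: dominated by D7 (price 294≤498, duration 4.7≤5.9, miles earned 7784≥6219).
D11: not dominated (best price).
Pareto-optimal: D4, D7, D11 → 3.

3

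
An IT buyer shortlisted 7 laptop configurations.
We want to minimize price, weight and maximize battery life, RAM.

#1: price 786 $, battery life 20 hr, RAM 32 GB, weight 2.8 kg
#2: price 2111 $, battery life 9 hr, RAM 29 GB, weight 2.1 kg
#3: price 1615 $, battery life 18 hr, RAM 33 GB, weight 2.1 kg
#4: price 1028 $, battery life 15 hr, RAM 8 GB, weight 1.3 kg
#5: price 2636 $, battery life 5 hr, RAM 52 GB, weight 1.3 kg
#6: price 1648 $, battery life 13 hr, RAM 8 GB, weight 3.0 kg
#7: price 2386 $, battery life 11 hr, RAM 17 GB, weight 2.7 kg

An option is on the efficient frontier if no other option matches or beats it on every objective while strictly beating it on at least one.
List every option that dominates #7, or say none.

#3

#3: price 1615≤2386, battery life 18≥11, RAM 33≥17, weight 2.1≤2.7 — dominates #7.
Others (#1, #2, #4, #5, #6) are each worse than #7 on at least one objective.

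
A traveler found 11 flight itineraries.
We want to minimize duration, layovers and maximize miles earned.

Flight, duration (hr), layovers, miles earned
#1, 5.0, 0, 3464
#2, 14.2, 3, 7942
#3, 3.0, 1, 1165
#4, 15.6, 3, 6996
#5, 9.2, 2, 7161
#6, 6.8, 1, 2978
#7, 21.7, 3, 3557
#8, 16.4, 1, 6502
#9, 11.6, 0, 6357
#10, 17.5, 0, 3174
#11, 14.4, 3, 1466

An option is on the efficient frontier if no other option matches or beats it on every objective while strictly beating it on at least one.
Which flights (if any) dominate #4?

#2: duration 14.2≤15.6, layovers 3≤3, miles earned 7942≥6996 — dominates #4.
#5: duration 9.2≤15.6, layovers 2≤3, miles earned 7161≥6996 — dominates #4.
Others (#1, #3, #6, #7, #8, #9, #10, #11) are each worse than #4 on at least one objective.

#2, #5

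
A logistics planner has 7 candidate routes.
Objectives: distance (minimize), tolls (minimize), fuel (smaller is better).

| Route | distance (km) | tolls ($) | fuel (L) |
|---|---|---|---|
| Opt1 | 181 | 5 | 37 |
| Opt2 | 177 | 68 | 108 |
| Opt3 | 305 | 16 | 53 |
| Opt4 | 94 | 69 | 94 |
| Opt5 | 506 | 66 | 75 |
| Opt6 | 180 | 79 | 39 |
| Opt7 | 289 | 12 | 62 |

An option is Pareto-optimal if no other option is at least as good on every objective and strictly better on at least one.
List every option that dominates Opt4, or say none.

none

Opt1: worse on distance (181 vs 94).
Opt2: worse on distance (177 vs 94).
Opt3: worse on distance (305 vs 94).
Opt5: worse on distance (506 vs 94).
Opt6: worse on distance (180 vs 94).
Opt7: worse on distance (289 vs 94).
No option dominates Opt4.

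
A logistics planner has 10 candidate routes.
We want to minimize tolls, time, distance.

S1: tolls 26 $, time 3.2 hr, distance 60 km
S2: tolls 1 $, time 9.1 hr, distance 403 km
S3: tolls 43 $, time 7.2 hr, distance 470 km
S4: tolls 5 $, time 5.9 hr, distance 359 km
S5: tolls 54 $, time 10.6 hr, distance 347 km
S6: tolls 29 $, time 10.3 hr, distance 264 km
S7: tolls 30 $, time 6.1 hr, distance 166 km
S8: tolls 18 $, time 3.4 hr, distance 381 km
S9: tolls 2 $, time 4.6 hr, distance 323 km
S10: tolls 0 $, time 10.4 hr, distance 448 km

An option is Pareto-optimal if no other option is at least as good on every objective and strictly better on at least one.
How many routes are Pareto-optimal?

5

S1: not dominated (best time).
S2: not dominated.
S3: dominated by S1 (tolls 26≤43, time 3.2≤7.2, distance 60≤470).
S4: dominated by S9 (tolls 2≤5, time 4.6≤5.9, distance 323≤359).
S5: dominated by S1 (tolls 26≤54, time 3.2≤10.6, distance 60≤347).
S6: dominated by S1 (tolls 26≤29, time 3.2≤10.3, distance 60≤264).
S7: dominated by S1 (tolls 26≤30, time 3.2≤6.1, distance 60≤166).
S8: not dominated.
S9: not dominated.
S10: not dominated (best tolls).
Pareto-optimal: S1, S2, S8, S9, S10 → 5.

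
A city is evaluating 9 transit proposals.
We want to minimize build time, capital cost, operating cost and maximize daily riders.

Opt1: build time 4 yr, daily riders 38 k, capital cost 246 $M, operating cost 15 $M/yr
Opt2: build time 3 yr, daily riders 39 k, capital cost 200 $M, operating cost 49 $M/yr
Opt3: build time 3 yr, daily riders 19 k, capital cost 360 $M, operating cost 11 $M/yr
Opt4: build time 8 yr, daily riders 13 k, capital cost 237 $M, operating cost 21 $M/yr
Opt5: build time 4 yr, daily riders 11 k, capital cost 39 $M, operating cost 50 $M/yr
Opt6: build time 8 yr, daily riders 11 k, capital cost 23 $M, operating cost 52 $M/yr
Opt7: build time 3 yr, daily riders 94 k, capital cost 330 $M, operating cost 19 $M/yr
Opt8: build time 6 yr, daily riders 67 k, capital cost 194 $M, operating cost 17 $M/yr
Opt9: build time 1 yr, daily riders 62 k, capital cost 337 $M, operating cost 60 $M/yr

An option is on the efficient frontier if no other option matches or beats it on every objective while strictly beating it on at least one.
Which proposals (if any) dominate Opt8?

Opt1: worse on daily riders (38 vs 67).
Opt2: worse on daily riders (39 vs 67).
Opt3: worse on daily riders (19 vs 67).
Opt4: worse on build time (8 vs 6).
Opt5: worse on daily riders (11 vs 67).
Opt6: worse on build time (8 vs 6).
Opt7: worse on capital cost (330 vs 194).
Opt9: worse on daily riders (62 vs 67).
No option dominates Opt8.

none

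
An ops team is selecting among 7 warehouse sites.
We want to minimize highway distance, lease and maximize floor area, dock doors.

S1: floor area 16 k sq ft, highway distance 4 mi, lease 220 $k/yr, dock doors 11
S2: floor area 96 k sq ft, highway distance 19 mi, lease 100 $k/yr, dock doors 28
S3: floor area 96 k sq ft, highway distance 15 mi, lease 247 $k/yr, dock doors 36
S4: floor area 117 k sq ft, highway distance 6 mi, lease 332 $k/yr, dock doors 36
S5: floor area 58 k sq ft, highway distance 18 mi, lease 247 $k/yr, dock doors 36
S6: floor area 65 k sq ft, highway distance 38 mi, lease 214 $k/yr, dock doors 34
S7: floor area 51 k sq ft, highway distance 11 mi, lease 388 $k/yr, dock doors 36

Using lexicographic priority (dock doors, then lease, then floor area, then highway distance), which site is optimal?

S3

First maximize dock doors: best is 36, kept {S3, S4, S5, S7}.
Then minimize lease: best is 247, kept {S3, S5}.
Then maximize floor area: best is 96, kept {S3}.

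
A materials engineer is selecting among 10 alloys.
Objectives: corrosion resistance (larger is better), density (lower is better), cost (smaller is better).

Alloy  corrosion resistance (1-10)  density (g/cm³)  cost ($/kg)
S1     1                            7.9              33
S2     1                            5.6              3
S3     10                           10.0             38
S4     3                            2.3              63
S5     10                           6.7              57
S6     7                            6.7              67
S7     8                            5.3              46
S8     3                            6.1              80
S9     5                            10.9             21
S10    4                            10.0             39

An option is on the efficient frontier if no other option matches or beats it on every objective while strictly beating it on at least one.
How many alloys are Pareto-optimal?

6

S1: dominated by S2 (corrosion resistance 1≥1, density 5.6≤7.9, cost 3≤33).
S2: not dominated (best cost).
S3: not dominated.
S4: not dominated (best density).
S5: not dominated.
S6: dominated by S5 (corrosion resistance 10≥7, density 6.7≤6.7, cost 57≤67).
S7: not dominated.
S8: dominated by S4 (corrosion resistance 3≥3, density 2.3≤6.1, cost 63≤80).
S9: not dominated.
S10: dominated by S3 (corrosion resistance 10≥4, density 10.0≤10.0, cost 38≤39).
Pareto-optimal: S2, S3, S4, S5, S7, S9 → 6.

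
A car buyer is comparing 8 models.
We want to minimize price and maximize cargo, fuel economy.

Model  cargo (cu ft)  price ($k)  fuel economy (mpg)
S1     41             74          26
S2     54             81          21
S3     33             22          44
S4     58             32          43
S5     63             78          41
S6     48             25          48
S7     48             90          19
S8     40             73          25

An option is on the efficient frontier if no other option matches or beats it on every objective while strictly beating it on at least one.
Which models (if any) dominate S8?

S4, S6

S4: cargo 58≥40, price 32≤73, fuel economy 43≥25 — dominates S8.
S6: cargo 48≥40, price 25≤73, fuel economy 48≥25 — dominates S8.
Others (S1, S2, S3, S5, S7) are each worse than S8 on at least one objective.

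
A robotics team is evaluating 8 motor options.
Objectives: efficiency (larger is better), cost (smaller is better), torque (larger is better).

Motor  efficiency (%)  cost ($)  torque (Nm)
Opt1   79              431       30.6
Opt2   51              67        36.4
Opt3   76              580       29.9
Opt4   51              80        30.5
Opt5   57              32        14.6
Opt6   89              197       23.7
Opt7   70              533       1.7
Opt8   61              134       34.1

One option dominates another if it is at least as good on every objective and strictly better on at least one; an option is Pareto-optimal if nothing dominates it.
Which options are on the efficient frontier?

Opt1: not dominated.
Opt2: not dominated (best torque).
Opt3: dominated by Opt1 (efficiency 79≥76, cost 431≤580, torque 30.6≥29.9).
Opt4: dominated by Opt2 (efficiency 51≥51, cost 67≤80, torque 36.4≥30.5).
Opt5: not dominated (best cost).
Opt6: not dominated (best efficiency).
Opt7: dominated by Opt1 (efficiency 79≥70, cost 431≤533, torque 30.6≥1.7).
Opt8: not dominated.

Opt1, Opt2, Opt5, Opt6, Opt8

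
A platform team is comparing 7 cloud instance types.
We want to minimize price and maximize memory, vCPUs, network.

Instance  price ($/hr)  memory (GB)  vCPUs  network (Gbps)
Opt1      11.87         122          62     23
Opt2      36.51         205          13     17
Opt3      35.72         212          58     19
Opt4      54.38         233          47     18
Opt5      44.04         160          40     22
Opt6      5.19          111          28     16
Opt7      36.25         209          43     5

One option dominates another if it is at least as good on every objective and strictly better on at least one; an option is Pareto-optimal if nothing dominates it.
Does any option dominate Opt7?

Yes

Opt3 vs Opt7: price 35.72≤36.25, memory 212≥209, vCPUs 58≥43, network 19≥5 — Opt3 is at least as good on every objective and strictly better on at least one, so Opt3 dominates Opt7.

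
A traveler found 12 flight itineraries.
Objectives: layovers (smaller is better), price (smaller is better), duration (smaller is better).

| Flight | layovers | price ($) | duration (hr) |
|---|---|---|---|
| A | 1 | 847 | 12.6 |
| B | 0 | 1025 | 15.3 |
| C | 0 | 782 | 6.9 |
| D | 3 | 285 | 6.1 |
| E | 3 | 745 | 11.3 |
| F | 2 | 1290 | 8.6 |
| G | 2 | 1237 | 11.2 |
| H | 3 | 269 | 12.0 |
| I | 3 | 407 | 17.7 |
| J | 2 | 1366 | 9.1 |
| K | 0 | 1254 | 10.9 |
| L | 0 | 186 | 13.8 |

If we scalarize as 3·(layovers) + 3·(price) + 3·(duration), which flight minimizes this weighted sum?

A: 3·1 + 3·847 + 3·12.6 = 2581.8
B: 3·0 + 3·1025 + 3·15.3 = 3120.9
C: 3·0 + 3·782 + 3·6.9 = 2366.7
D: 3·3 + 3·285 + 3·6.1 = 882.3
E: 3·3 + 3·745 + 3·11.3 = 2277.9
F: 3·2 + 3·1290 + 3·8.6 = 3901.8
G: 3·2 + 3·1237 + 3·11.2 = 3750.6
H: 3·3 + 3·269 + 3·12.0 = 852.0
I: 3·3 + 3·407 + 3·17.7 = 1283.1
J: 3·2 + 3·1366 + 3·9.1 = 4131.3
K: 3·0 + 3·1254 + 3·10.9 = 3794.7
L: 3·0 + 3·186 + 3·13.8 = 599.4
Lowest: L at 599.4.

L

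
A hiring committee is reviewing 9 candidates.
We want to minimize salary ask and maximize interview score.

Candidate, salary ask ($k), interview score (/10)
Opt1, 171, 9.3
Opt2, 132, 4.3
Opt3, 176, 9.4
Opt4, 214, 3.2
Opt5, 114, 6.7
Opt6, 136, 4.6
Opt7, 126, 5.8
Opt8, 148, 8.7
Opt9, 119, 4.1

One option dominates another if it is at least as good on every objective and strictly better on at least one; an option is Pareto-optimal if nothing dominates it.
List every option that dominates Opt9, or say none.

Opt5: salary ask 114≤119, interview score 6.7≥4.1 — dominates Opt9.
Others (Opt1, Opt2, Opt3, Opt4, Opt6, Opt7, Opt8) are each worse than Opt9 on at least one objective.

Opt5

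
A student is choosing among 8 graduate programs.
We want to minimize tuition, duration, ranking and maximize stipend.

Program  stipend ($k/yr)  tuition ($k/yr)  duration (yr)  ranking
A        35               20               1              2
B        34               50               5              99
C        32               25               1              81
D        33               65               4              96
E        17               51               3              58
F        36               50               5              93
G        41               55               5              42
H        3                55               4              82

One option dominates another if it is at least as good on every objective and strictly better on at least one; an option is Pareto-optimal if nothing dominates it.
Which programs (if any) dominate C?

A

A: stipend 35≥32, tuition 20≤25, duration 1≤1, ranking 2≤81 — dominates C.
Others (B, D, E, F, G, H) are each worse than C on at least one objective.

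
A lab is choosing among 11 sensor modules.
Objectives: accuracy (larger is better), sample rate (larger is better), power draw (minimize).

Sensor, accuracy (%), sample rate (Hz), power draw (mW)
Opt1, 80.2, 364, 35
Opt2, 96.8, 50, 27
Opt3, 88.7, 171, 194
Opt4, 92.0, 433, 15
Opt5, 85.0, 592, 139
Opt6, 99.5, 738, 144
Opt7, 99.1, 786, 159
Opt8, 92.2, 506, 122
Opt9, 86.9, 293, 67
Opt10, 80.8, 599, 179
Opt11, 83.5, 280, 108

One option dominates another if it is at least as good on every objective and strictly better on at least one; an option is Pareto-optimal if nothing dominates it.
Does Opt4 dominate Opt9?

Yes

Opt4 vs Opt9: accuracy 92.0≥86.9, sample rate 433≥293, power draw 15≤67 — Opt4 is at least as good on every objective with at least one strict improvement.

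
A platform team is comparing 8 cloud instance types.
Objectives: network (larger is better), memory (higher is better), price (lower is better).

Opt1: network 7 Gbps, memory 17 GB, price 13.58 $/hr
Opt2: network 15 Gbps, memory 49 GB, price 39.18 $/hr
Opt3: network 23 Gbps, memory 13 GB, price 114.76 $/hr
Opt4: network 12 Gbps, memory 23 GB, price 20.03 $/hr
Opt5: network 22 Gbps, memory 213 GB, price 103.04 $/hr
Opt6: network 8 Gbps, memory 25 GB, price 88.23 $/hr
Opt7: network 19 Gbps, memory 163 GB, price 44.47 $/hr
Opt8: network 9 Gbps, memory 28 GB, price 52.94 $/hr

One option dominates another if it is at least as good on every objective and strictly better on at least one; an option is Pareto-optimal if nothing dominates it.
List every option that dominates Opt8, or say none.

Opt2: network 15≥9, memory 49≥28, price 39.18≤52.94 — dominates Opt8.
Opt7: network 19≥9, memory 163≥28, price 44.47≤52.94 — dominates Opt8.
Others (Opt1, Opt3, Opt4, Opt5, Opt6) are each worse than Opt8 on at least one objective.

Opt2, Opt7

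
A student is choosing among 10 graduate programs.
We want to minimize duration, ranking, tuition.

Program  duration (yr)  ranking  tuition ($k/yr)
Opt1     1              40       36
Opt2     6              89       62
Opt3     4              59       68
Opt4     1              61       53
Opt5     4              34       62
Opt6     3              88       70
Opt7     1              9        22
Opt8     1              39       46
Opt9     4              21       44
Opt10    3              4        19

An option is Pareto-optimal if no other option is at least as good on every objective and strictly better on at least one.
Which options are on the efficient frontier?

Opt7, Opt10

Opt1: dominated by Opt7 (duration 1≤1, ranking 9≤40, tuition 22≤36).
Opt2: dominated by Opt1 (duration 1≤6, ranking 40≤89, tuition 36≤62).
Opt3: dominated by Opt1 (duration 1≤4, ranking 40≤59, tuition 36≤68).
Opt4: dominated by Opt1 (duration 1≤1, ranking 40≤61, tuition 36≤53).
Opt5: dominated by Opt7 (duration 1≤4, ranking 9≤34, tuition 22≤62).
Opt6: dominated by Opt1 (duration 1≤3, ranking 40≤88, tuition 36≤70).
Opt7: not dominated.
Opt8: dominated by Opt7 (duration 1≤1, ranking 9≤39, tuition 22≤46).
Opt9: dominated by Opt7 (duration 1≤4, ranking 9≤21, tuition 22≤44).
Opt10: not dominated (best ranking).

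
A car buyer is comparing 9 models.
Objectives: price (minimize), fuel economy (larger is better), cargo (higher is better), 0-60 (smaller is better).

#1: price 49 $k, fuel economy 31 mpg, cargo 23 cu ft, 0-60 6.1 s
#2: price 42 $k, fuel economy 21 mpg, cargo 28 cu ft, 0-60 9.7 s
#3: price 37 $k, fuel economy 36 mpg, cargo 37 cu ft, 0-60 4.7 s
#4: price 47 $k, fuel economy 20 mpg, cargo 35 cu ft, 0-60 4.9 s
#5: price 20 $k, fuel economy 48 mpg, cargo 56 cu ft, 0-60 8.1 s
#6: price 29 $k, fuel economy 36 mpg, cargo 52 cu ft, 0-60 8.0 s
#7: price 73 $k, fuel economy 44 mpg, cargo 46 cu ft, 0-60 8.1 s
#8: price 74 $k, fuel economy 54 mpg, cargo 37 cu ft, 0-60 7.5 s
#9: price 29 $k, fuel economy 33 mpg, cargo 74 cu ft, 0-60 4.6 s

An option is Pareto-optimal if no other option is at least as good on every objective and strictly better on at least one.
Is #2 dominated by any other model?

Yes

#3 vs #2: price 37≤42, fuel economy 36≥21, cargo 37≥28, 0-60 4.7≤9.7 — #3 is at least as good on every objective and strictly better on at least one, so #3 dominates #2.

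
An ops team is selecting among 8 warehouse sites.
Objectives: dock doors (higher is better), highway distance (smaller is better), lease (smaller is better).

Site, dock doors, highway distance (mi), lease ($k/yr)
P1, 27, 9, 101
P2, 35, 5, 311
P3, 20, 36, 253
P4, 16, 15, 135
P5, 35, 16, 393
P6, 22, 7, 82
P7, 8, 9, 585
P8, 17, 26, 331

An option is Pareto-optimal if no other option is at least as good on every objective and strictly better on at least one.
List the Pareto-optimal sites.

P1, P2, P6

P1: not dominated.
P2: not dominated (best highway distance).
P3: dominated by P1 (dock doors 27≥20, highway distance 9≤36, lease 101≤253).
P4: dominated by P1 (dock doors 27≥16, highway distance 9≤15, lease 101≤135).
P5: dominated by P2 (dock doors 35≥35, highway distance 5≤16, lease 311≤393).
P6: not dominated (best lease).
P7: dominated by P1 (dock doors 27≥8, highway distance 9≤9, lease 101≤585).
P8: dominated by P1 (dock doors 27≥17, highway distance 9≤26, lease 101≤331).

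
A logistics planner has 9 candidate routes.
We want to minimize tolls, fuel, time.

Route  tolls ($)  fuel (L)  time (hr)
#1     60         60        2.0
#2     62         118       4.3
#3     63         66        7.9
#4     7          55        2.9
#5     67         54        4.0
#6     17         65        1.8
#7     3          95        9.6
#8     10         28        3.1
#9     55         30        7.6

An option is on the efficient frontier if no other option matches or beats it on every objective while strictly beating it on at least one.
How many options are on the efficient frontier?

#1: not dominated.
#2: dominated by #1 (tolls 60≤62, fuel 60≤118, time 2.0≤4.3).
#3: dominated by #1 (tolls 60≤63, fuel 60≤66, time 2.0≤7.9).
#4: not dominated.
#5: dominated by #8 (tolls 10≤67, fuel 28≤54, time 3.1≤4.0).
#6: not dominated (best time).
#7: not dominated (best tolls).
#8: not dominated (best fuel).
#9: dominated by #8 (tolls 10≤55, fuel 28≤30, time 3.1≤7.6).
Pareto-optimal: #1, #4, #6, #7, #8 → 5.

5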